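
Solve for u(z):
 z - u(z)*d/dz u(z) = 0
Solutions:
 u(z) = -sqrt(C1 + z^2)
 u(z) = sqrt(C1 + z^2)


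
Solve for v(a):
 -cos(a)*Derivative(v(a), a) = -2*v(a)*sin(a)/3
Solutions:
 v(a) = C1/cos(a)^(2/3)


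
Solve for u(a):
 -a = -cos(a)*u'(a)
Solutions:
 u(a) = C1 + Integral(a/cos(a), a)


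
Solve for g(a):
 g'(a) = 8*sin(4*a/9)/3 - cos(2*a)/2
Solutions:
 g(a) = C1 - sin(2*a)/4 - 6*cos(4*a/9)


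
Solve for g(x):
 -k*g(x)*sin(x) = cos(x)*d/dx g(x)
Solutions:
 g(x) = C1*exp(k*log(cos(x)))


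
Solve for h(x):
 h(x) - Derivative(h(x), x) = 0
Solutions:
 h(x) = C1*exp(x)


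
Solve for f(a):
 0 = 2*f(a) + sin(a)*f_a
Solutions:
 f(a) = C1*(cos(a) + 1)/(cos(a) - 1)


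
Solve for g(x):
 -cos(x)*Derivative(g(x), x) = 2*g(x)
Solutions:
 g(x) = C1*(sin(x) - 1)/(sin(x) + 1)


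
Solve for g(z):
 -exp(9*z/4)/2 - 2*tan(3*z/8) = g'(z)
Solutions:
 g(z) = C1 - 2*exp(9*z/4)/9 + 16*log(cos(3*z/8))/3


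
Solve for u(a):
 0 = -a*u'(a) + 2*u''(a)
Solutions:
 u(a) = C1 + C2*erfi(a/2)


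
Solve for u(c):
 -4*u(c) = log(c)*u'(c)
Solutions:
 u(c) = C1*exp(-4*li(c))


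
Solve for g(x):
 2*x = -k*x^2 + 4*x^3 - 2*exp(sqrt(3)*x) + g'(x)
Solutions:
 g(x) = C1 + k*x^3/3 - x^4 + x^2 + 2*sqrt(3)*exp(sqrt(3)*x)/3


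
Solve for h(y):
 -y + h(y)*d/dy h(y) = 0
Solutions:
 h(y) = -sqrt(C1 + y^2)
 h(y) = sqrt(C1 + y^2)


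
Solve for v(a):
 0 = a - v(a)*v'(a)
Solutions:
 v(a) = -sqrt(C1 + a^2)
 v(a) = sqrt(C1 + a^2)


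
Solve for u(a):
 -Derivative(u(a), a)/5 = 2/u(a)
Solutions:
 u(a) = -sqrt(C1 - 20*a)
 u(a) = sqrt(C1 - 20*a)


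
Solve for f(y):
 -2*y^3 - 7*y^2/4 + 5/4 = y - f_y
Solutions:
 f(y) = C1 + y^4/2 + 7*y^3/12 + y^2/2 - 5*y/4


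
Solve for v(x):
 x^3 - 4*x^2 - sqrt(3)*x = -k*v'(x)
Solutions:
 v(x) = C1 - x^4/(4*k) + 4*x^3/(3*k) + sqrt(3)*x^2/(2*k)


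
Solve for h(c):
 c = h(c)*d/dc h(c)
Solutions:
 h(c) = -sqrt(C1 + c^2)
 h(c) = sqrt(C1 + c^2)


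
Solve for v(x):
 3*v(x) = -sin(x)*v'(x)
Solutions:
 v(x) = C1*(cos(x) + 1)^(3/2)/(cos(x) - 1)^(3/2)


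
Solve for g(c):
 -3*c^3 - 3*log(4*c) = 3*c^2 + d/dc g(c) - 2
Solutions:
 g(c) = C1 - 3*c^4/4 - c^3 - 3*c*log(c) - c*log(64) + 5*c


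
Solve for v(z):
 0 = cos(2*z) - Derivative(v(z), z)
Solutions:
 v(z) = C1 + sin(2*z)/2


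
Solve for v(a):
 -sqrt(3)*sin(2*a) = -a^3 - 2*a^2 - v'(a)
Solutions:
 v(a) = C1 - a^4/4 - 2*a^3/3 - sqrt(3)*cos(2*a)/2


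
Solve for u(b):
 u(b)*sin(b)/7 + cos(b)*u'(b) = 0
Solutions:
 u(b) = C1*cos(b)^(1/7)


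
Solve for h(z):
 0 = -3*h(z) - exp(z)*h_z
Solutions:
 h(z) = C1*exp(3*exp(-z))


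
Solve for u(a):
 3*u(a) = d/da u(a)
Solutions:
 u(a) = C1*exp(3*a)


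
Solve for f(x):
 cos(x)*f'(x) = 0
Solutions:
 f(x) = C1


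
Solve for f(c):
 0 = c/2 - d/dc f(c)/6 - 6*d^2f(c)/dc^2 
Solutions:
 f(c) = C1 + C2*exp(-c/36) + 3*c^2/2 - 108*c


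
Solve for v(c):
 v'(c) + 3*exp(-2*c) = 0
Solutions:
 v(c) = C1 + 3*exp(-2*c)/2


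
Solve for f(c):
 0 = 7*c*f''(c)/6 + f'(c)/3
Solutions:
 f(c) = C1 + C2*c^(5/7)


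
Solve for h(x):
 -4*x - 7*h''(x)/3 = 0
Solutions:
 h(x) = C1 + C2*x - 2*x^3/7


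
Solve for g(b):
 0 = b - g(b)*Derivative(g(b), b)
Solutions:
 g(b) = -sqrt(C1 + b^2)
 g(b) = sqrt(C1 + b^2)


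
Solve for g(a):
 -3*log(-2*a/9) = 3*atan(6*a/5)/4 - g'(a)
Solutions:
 g(a) = C1 + 3*a*log(-a) + 3*a*atan(6*a/5)/4 - 6*a*log(3) - 3*a + 3*a*log(2) - 5*log(36*a^2 + 25)/16


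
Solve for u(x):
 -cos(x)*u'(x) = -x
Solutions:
 u(x) = C1 + Integral(x/cos(x), x)


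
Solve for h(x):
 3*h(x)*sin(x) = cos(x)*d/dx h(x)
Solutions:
 h(x) = C1/cos(x)^3


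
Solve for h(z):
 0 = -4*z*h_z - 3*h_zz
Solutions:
 h(z) = C1 + C2*erf(sqrt(6)*z/3)


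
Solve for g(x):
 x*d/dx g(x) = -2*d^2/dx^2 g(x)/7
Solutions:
 g(x) = C1 + C2*erf(sqrt(7)*x/2)


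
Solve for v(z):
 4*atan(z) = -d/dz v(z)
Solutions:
 v(z) = C1 - 4*z*atan(z) + 2*log(z^2 + 1)


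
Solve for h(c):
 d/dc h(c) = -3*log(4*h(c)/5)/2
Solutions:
 2*Integral(1/(log(_y) - log(5) + 2*log(2)), (_y, h(c)))/3 = C1 - c


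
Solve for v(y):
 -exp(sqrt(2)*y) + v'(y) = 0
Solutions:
 v(y) = C1 + sqrt(2)*exp(sqrt(2)*y)/2


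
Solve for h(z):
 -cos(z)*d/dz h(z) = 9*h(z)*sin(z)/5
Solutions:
 h(z) = C1*cos(z)^(9/5)


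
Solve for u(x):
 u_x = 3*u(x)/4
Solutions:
 u(x) = C1*exp(3*x/4)


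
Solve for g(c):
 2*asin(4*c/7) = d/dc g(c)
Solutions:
 g(c) = C1 + 2*c*asin(4*c/7) + sqrt(49 - 16*c^2)/2


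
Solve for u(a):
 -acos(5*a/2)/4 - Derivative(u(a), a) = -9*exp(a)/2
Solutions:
 u(a) = C1 - a*acos(5*a/2)/4 + sqrt(4 - 25*a^2)/20 + 9*exp(a)/2


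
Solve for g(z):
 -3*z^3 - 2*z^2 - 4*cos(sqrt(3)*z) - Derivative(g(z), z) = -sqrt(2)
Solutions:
 g(z) = C1 - 3*z^4/4 - 2*z^3/3 + sqrt(2)*z - 4*sqrt(3)*sin(sqrt(3)*z)/3


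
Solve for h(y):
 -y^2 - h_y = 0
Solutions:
 h(y) = C1 - y^3/3


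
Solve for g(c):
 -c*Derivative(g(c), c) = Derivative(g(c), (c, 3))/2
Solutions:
 g(c) = C1 + Integral(C2*airyai(-2^(1/3)*c) + C3*airybi(-2^(1/3)*c), c)


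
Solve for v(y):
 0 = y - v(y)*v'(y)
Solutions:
 v(y) = -sqrt(C1 + y^2)
 v(y) = sqrt(C1 + y^2)


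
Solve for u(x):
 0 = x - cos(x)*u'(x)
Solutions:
 u(x) = C1 + Integral(x/cos(x), x)


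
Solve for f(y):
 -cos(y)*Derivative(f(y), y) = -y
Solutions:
 f(y) = C1 + Integral(y/cos(y), y)


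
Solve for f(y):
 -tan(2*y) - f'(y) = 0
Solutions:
 f(y) = C1 + log(cos(2*y))/2


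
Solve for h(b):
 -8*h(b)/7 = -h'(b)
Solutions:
 h(b) = C1*exp(8*b/7)


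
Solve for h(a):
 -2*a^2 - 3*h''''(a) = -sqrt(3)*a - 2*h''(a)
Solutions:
 h(a) = C1 + C2*a + C3*exp(-sqrt(6)*a/3) + C4*exp(sqrt(6)*a/3) + a^4/12 - sqrt(3)*a^3/12 + 3*a^2/2


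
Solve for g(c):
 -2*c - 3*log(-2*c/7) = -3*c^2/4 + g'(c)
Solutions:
 g(c) = C1 + c^3/4 - c^2 - 3*c*log(-c) + 3*c*(-log(2) + 1 + log(7))


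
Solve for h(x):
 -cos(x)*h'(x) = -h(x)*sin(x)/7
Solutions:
 h(x) = C1/cos(x)^(1/7)


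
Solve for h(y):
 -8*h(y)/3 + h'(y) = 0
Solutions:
 h(y) = C1*exp(8*y/3)


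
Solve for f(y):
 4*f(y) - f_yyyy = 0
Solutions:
 f(y) = C1*exp(-sqrt(2)*y) + C2*exp(sqrt(2)*y) + C3*sin(sqrt(2)*y) + C4*cos(sqrt(2)*y)


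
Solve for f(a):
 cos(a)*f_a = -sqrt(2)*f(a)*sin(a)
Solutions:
 f(a) = C1*cos(a)^(sqrt(2))


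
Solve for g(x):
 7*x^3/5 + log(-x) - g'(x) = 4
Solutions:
 g(x) = C1 + 7*x^4/20 + x*log(-x) - 5*x


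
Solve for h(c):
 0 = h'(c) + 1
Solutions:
 h(c) = C1 - c


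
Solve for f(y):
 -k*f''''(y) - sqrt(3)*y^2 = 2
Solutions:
 f(y) = C1 + C2*y + C3*y^2 + C4*y^3 - sqrt(3)*y^6/(360*k) - y^4/(12*k)


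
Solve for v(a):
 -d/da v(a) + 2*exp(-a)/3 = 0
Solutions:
 v(a) = C1 - 2*exp(-a)/3


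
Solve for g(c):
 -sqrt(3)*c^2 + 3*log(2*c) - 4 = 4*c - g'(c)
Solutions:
 g(c) = C1 + sqrt(3)*c^3/3 + 2*c^2 - 3*c*log(c) - c*log(8) + 7*c


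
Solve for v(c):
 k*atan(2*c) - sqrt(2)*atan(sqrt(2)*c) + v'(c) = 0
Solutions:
 v(c) = C1 - k*(c*atan(2*c) - log(4*c^2 + 1)/4) + sqrt(2)*(c*atan(sqrt(2)*c) - sqrt(2)*log(2*c^2 + 1)/4)


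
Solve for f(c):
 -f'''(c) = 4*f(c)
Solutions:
 f(c) = C3*exp(-2^(2/3)*c) + (C1*sin(2^(2/3)*sqrt(3)*c/2) + C2*cos(2^(2/3)*sqrt(3)*c/2))*exp(2^(2/3)*c/2)


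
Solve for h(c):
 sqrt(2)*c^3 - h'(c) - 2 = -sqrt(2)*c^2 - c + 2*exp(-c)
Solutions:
 h(c) = C1 + sqrt(2)*c^4/4 + sqrt(2)*c^3/3 + c^2/2 - 2*c + 2*exp(-c)


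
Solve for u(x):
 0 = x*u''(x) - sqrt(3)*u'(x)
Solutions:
 u(x) = C1 + C2*x^(1 + sqrt(3))


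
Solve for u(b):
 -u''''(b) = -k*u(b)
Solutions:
 u(b) = C1*exp(-b*k^(1/4)) + C2*exp(b*k^(1/4)) + C3*exp(-I*b*k^(1/4)) + C4*exp(I*b*k^(1/4))


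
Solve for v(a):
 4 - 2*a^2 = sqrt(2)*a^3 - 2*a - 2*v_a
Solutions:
 v(a) = C1 + sqrt(2)*a^4/8 + a^3/3 - a^2/2 - 2*a


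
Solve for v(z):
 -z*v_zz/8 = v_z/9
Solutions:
 v(z) = C1 + C2*z^(1/9)


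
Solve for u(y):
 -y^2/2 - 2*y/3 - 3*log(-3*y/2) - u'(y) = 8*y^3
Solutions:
 u(y) = C1 - 2*y^4 - y^3/6 - y^2/3 - 3*y*log(-y) + 3*y*(-log(3) + log(2) + 1)


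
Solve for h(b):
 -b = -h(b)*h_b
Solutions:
 h(b) = -sqrt(C1 + b^2)
 h(b) = sqrt(C1 + b^2)


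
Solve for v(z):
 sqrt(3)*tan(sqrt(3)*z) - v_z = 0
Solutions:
 v(z) = C1 - log(cos(sqrt(3)*z))


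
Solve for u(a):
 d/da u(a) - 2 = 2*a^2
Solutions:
 u(a) = C1 + 2*a^3/3 + 2*a


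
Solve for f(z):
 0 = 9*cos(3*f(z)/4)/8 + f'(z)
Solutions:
 9*z/8 - 2*log(sin(3*f(z)/4) - 1)/3 + 2*log(sin(3*f(z)/4) + 1)/3 = C1


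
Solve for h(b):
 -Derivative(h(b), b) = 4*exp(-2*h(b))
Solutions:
 h(b) = log(-sqrt(C1 - 8*b))
 h(b) = log(C1 - 8*b)/2


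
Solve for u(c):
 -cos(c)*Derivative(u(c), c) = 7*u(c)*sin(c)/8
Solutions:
 u(c) = C1*cos(c)^(7/8)


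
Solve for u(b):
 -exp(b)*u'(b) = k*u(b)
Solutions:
 u(b) = C1*exp(k*exp(-b))


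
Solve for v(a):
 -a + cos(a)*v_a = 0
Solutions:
 v(a) = C1 + Integral(a/cos(a), a)


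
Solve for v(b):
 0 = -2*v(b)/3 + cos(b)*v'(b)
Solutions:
 v(b) = C1*(sin(b) + 1)^(1/3)/(sin(b) - 1)^(1/3)


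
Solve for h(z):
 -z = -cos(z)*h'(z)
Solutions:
 h(z) = C1 + Integral(z/cos(z), z)


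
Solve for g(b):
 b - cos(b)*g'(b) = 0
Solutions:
 g(b) = C1 + Integral(b/cos(b), b)


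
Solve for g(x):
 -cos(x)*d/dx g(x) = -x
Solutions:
 g(x) = C1 + Integral(x/cos(x), x)


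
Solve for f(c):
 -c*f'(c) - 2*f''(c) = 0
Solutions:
 f(c) = C1 + C2*erf(c/2)


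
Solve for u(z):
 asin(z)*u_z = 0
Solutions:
 u(z) = C1


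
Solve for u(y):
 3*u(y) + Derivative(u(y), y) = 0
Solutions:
 u(y) = C1*exp(-3*y)


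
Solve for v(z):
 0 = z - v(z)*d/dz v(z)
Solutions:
 v(z) = -sqrt(C1 + z^2)
 v(z) = sqrt(C1 + z^2)


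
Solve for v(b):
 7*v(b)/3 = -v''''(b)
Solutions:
 v(b) = (C1*sin(sqrt(2)*3^(3/4)*7^(1/4)*b/6) + C2*cos(sqrt(2)*3^(3/4)*7^(1/4)*b/6))*exp(-sqrt(2)*3^(3/4)*7^(1/4)*b/6) + (C3*sin(sqrt(2)*3^(3/4)*7^(1/4)*b/6) + C4*cos(sqrt(2)*3^(3/4)*7^(1/4)*b/6))*exp(sqrt(2)*3^(3/4)*7^(1/4)*b/6)


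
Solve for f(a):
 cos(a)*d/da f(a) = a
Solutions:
 f(a) = C1 + Integral(a/cos(a), a)


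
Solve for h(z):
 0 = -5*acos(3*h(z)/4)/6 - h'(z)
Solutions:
 Integral(1/acos(3*_y/4), (_y, h(z))) = C1 - 5*z/6


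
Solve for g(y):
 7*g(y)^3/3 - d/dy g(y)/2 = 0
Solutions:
 g(y) = -sqrt(6)*sqrt(-1/(C1 + 14*y))/2
 g(y) = sqrt(6)*sqrt(-1/(C1 + 14*y))/2


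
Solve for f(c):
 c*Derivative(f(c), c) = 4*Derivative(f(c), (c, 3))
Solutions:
 f(c) = C1 + Integral(C2*airyai(2^(1/3)*c/2) + C3*airybi(2^(1/3)*c/2), c)


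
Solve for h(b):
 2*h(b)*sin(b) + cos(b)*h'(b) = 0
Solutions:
 h(b) = C1*cos(b)^2


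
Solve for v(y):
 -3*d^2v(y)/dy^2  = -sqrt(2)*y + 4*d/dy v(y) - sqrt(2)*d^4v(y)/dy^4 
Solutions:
 v(y) = C1 + C2*exp(-y*(sqrt(2)/(sqrt(2 - sqrt(2)/4) + sqrt(2))^(1/3) + 2*(sqrt(2 - sqrt(2)/4) + sqrt(2))^(1/3))/4)*sin(y*(-sqrt(6)/(sqrt(2 - sqrt(2)/4) + sqrt(2))^(1/3) + 2*sqrt(3)*(sqrt(2 - sqrt(2)/4) + sqrt(2))^(1/3))/4) + C3*exp(-y*(sqrt(2)/(sqrt(2 - sqrt(2)/4) + sqrt(2))^(1/3) + 2*(sqrt(2 - sqrt(2)/4) + sqrt(2))^(1/3))/4)*cos(y*(-sqrt(6)/(sqrt(2 - sqrt(2)/4) + sqrt(2))^(1/3) + 2*sqrt(3)*(sqrt(2 - sqrt(2)/4) + sqrt(2))^(1/3))/4) + C4*exp(y*(sqrt(2)/(2*(sqrt(2 - sqrt(2)/4) + sqrt(2))^(1/3)) + (sqrt(2 - sqrt(2)/4) + sqrt(2))^(1/3))) + sqrt(2)*y^2/8 - 3*sqrt(2)*y/16


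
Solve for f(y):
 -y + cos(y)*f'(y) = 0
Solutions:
 f(y) = C1 + Integral(y/cos(y), y)


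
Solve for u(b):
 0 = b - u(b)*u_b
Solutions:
 u(b) = -sqrt(C1 + b^2)
 u(b) = sqrt(C1 + b^2)


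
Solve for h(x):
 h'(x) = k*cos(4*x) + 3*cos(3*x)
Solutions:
 h(x) = C1 + k*sin(4*x)/4 + sin(3*x)


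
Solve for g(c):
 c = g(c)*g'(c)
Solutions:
 g(c) = -sqrt(C1 + c^2)
 g(c) = sqrt(C1 + c^2)


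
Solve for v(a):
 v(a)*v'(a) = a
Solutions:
 v(a) = -sqrt(C1 + a^2)
 v(a) = sqrt(C1 + a^2)


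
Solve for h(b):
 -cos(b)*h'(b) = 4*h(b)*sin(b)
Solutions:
 h(b) = C1*cos(b)^4


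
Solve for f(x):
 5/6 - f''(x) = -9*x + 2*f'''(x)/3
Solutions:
 f(x) = C1 + C2*x + C3*exp(-3*x/2) + 3*x^3/2 - 31*x^2/12


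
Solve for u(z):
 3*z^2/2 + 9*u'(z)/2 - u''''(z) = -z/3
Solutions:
 u(z) = C1 + C4*exp(6^(2/3)*z/2) - z^3/9 - z^2/27 + (C2*sin(3*2^(2/3)*3^(1/6)*z/4) + C3*cos(3*2^(2/3)*3^(1/6)*z/4))*exp(-6^(2/3)*z/4)


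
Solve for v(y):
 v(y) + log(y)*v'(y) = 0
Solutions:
 v(y) = C1*exp(-li(y))


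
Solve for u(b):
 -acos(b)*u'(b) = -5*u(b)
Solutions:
 u(b) = C1*exp(5*Integral(1/acos(b), b))


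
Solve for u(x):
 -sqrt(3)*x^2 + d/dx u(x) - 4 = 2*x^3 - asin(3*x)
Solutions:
 u(x) = C1 + x^4/2 + sqrt(3)*x^3/3 - x*asin(3*x) + 4*x - sqrt(1 - 9*x^2)/3


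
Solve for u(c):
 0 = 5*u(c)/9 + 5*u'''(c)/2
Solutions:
 u(c) = C3*exp(-6^(1/3)*c/3) + (C1*sin(2^(1/3)*3^(5/6)*c/6) + C2*cos(2^(1/3)*3^(5/6)*c/6))*exp(6^(1/3)*c/6)


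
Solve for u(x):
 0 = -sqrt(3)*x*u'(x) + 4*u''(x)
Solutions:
 u(x) = C1 + C2*erfi(sqrt(2)*3^(1/4)*x/4)


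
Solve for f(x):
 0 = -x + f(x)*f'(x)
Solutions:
 f(x) = -sqrt(C1 + x^2)
 f(x) = sqrt(C1 + x^2)


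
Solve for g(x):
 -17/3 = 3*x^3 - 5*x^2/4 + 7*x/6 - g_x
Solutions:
 g(x) = C1 + 3*x^4/4 - 5*x^3/12 + 7*x^2/12 + 17*x/3


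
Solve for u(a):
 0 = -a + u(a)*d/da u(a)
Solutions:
 u(a) = -sqrt(C1 + a^2)
 u(a) = sqrt(C1 + a^2)


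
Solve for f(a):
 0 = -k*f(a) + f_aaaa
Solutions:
 f(a) = C1*exp(-a*k^(1/4)) + C2*exp(a*k^(1/4)) + C3*exp(-I*a*k^(1/4)) + C4*exp(I*a*k^(1/4))


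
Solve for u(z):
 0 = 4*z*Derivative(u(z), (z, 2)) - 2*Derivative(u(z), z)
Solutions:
 u(z) = C1 + C2*z^(3/2)


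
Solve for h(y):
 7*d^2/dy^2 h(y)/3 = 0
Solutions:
 h(y) = C1 + C2*y


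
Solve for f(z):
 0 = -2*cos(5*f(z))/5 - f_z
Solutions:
 f(z) = -asin((C1 + exp(4*z))/(C1 - exp(4*z)))/5 + pi/5
 f(z) = asin((C1 + exp(4*z))/(C1 - exp(4*z)))/5


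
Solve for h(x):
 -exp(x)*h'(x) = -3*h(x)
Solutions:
 h(x) = C1*exp(-3*exp(-x))


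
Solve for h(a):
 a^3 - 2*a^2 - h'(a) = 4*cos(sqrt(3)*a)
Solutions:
 h(a) = C1 + a^4/4 - 2*a^3/3 - 4*sqrt(3)*sin(sqrt(3)*a)/3


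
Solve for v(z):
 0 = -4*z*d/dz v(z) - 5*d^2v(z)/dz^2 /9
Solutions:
 v(z) = C1 + C2*erf(3*sqrt(10)*z/5)


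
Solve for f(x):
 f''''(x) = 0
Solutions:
 f(x) = C1 + C2*x + C3*x^2 + C4*x^3


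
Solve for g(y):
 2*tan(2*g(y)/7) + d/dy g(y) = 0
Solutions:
 g(y) = -7*asin(C1*exp(-4*y/7))/2 + 7*pi/2
 g(y) = 7*asin(C1*exp(-4*y/7))/2


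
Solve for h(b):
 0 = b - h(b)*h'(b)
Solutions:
 h(b) = -sqrt(C1 + b^2)
 h(b) = sqrt(C1 + b^2)


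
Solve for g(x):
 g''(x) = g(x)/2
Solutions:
 g(x) = C1*exp(-sqrt(2)*x/2) + C2*exp(sqrt(2)*x/2)


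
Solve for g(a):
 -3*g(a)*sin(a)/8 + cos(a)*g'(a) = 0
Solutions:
 g(a) = C1/cos(a)^(3/8)


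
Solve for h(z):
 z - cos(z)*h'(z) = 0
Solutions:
 h(z) = C1 + Integral(z/cos(z), z)


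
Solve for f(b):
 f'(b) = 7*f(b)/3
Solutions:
 f(b) = C1*exp(7*b/3)


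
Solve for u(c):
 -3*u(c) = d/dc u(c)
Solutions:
 u(c) = C1*exp(-3*c)


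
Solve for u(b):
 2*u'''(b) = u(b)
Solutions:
 u(b) = C3*exp(2^(2/3)*b/2) + (C1*sin(2^(2/3)*sqrt(3)*b/4) + C2*cos(2^(2/3)*sqrt(3)*b/4))*exp(-2^(2/3)*b/4)


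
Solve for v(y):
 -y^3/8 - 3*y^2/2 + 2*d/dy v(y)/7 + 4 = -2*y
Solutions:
 v(y) = C1 + 7*y^4/64 + 7*y^3/4 - 7*y^2/2 - 14*y


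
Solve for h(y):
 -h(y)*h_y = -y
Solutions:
 h(y) = -sqrt(C1 + y^2)
 h(y) = sqrt(C1 + y^2)


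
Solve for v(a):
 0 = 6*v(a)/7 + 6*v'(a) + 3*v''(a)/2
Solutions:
 v(a) = C1*exp(2*a*(-1 + sqrt(42)/7)) + C2*exp(-2*a*(sqrt(42)/7 + 1))


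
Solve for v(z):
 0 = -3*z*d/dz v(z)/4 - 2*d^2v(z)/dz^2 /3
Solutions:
 v(z) = C1 + C2*erf(3*z/4)


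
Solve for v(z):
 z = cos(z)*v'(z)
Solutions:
 v(z) = C1 + Integral(z/cos(z), z)


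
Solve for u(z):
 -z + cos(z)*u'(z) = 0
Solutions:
 u(z) = C1 + Integral(z/cos(z), z)


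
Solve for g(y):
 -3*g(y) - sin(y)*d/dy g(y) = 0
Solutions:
 g(y) = C1*(cos(y) + 1)^(3/2)/(cos(y) - 1)^(3/2)


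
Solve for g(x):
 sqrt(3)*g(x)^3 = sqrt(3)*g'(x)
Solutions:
 g(x) = -sqrt(2)*sqrt(-1/(C1 + x))/2
 g(x) = sqrt(2)*sqrt(-1/(C1 + x))/2


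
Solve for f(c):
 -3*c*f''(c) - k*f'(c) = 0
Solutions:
 f(c) = C1 + c^(1 - re(k)/3)*(C2*sin(log(c)*Abs(im(k))/3) + C3*cos(log(c)*im(k)/3))


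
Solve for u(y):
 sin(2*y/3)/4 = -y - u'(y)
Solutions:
 u(y) = C1 - y^2/2 + 3*cos(2*y/3)/8


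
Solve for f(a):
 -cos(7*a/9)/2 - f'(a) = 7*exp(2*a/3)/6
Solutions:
 f(a) = C1 - 7*exp(2*a/3)/4 - 9*sin(7*a/9)/14


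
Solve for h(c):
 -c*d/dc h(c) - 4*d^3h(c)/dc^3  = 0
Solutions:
 h(c) = C1 + Integral(C2*airyai(-2^(1/3)*c/2) + C3*airybi(-2^(1/3)*c/2), c)


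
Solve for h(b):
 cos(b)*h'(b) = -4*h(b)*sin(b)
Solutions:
 h(b) = C1*cos(b)^4


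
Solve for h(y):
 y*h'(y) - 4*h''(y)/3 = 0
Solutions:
 h(y) = C1 + C2*erfi(sqrt(6)*y/4)


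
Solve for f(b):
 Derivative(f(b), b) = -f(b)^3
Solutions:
 f(b) = -sqrt(2)*sqrt(-1/(C1 - b))/2
 f(b) = sqrt(2)*sqrt(-1/(C1 - b))/2


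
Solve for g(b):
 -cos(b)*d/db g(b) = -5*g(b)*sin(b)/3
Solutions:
 g(b) = C1/cos(b)^(5/3)


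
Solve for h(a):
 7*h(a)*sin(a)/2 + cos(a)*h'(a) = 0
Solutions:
 h(a) = C1*cos(a)^(7/2)


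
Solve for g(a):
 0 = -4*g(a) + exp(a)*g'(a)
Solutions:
 g(a) = C1*exp(-4*exp(-a))


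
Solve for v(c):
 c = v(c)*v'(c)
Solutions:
 v(c) = -sqrt(C1 + c^2)
 v(c) = sqrt(C1 + c^2)


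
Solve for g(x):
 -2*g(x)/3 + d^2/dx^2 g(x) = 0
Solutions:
 g(x) = C1*exp(-sqrt(6)*x/3) + C2*exp(sqrt(6)*x/3)


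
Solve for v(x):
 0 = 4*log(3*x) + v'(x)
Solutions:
 v(x) = C1 - 4*x*log(x) - x*log(81) + 4*x


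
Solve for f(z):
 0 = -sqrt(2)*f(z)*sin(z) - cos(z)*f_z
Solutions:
 f(z) = C1*cos(z)^(sqrt(2))


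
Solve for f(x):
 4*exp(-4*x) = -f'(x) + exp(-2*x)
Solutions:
 f(x) = C1 - exp(-2*x)/2 + exp(-4*x)


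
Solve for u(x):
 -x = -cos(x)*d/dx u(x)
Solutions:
 u(x) = C1 + Integral(x/cos(x), x)


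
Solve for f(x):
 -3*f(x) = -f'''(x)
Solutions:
 f(x) = C3*exp(3^(1/3)*x) + (C1*sin(3^(5/6)*x/2) + C2*cos(3^(5/6)*x/2))*exp(-3^(1/3)*x/2)


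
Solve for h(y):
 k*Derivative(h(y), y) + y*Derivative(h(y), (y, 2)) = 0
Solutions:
 h(y) = C1 + y^(1 - re(k))*(C2*sin(log(y)*Abs(im(k))) + C3*cos(log(y)*im(k)))


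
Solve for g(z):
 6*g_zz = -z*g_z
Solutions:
 g(z) = C1 + C2*erf(sqrt(3)*z/6)


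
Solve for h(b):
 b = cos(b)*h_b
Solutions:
 h(b) = C1 + Integral(b/cos(b), b)


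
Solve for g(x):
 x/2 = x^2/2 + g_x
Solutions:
 g(x) = C1 - x^3/6 + x^2/4


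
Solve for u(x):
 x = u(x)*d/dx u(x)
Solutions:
 u(x) = -sqrt(C1 + x^2)
 u(x) = sqrt(C1 + x^2)


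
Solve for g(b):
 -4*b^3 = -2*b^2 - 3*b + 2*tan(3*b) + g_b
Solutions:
 g(b) = C1 - b^4 + 2*b^3/3 + 3*b^2/2 + 2*log(cos(3*b))/3


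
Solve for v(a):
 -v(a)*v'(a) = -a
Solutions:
 v(a) = -sqrt(C1 + a^2)
 v(a) = sqrt(C1 + a^2)


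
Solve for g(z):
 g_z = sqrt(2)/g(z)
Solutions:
 g(z) = -sqrt(C1 + 2*sqrt(2)*z)
 g(z) = sqrt(C1 + 2*sqrt(2)*z)


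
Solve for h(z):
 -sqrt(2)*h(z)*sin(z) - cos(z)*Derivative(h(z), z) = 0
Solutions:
 h(z) = C1*cos(z)^(sqrt(2))


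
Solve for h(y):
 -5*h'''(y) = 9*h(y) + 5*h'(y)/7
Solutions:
 h(y) = C1*exp(y*(-10*3^(2/3)*490^(1/3)/(3969 + sqrt(15755061))^(1/3) + 2100^(1/3)*(3969 + sqrt(15755061))^(1/3))/420)*sin(3^(1/6)*y*(30*490^(1/3)/(3969 + sqrt(15755061))^(1/3) + 3^(2/3)*700^(1/3)*(3969 + sqrt(15755061))^(1/3))/420) + C2*exp(y*(-10*3^(2/3)*490^(1/3)/(3969 + sqrt(15755061))^(1/3) + 2100^(1/3)*(3969 + sqrt(15755061))^(1/3))/420)*cos(3^(1/6)*y*(30*490^(1/3)/(3969 + sqrt(15755061))^(1/3) + 3^(2/3)*700^(1/3)*(3969 + sqrt(15755061))^(1/3))/420) + C3*exp(-y*(-10*3^(2/3)*490^(1/3)/(3969 + sqrt(15755061))^(1/3) + 2100^(1/3)*(3969 + sqrt(15755061))^(1/3))/210)


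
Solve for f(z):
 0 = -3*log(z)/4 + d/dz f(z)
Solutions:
 f(z) = C1 + 3*z*log(z)/4 - 3*z/4


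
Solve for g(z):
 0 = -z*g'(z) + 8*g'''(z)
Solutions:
 g(z) = C1 + Integral(C2*airyai(z/2) + C3*airybi(z/2), z)


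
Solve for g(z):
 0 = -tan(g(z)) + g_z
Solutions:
 g(z) = pi - asin(C1*exp(z))
 g(z) = asin(C1*exp(z))


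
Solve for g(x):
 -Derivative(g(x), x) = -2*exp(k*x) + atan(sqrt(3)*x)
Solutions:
 g(x) = C1 - x*atan(sqrt(3)*x) + 2*Piecewise((exp(k*x)/k, Ne(k, 0)), (x, True)) + sqrt(3)*log(3*x^2 + 1)/6


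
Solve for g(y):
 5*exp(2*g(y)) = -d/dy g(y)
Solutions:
 g(y) = log(-sqrt(-1/(C1 - 5*y))) - log(2)/2
 g(y) = log(-1/(C1 - 5*y))/2 - log(2)/2


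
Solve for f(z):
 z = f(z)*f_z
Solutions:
 f(z) = -sqrt(C1 + z^2)
 f(z) = sqrt(C1 + z^2)


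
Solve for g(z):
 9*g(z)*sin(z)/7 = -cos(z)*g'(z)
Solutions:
 g(z) = C1*cos(z)^(9/7)


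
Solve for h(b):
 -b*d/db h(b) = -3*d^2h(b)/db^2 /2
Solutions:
 h(b) = C1 + C2*erfi(sqrt(3)*b/3)


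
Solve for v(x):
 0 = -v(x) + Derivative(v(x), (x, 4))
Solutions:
 v(x) = C1*exp(-x) + C2*exp(x) + C3*sin(x) + C4*cos(x)


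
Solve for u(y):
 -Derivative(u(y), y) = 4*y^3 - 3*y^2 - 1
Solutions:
 u(y) = C1 - y^4 + y^3 + y


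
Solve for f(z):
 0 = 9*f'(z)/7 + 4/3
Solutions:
 f(z) = C1 - 28*z/27


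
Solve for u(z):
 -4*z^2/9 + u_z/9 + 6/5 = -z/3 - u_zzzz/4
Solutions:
 u(z) = C1 + C4*exp(-2^(2/3)*3^(1/3)*z/3) + 4*z^3/3 - 3*z^2/2 - 54*z/5 + (C2*sin(2^(2/3)*3^(5/6)*z/6) + C3*cos(2^(2/3)*3^(5/6)*z/6))*exp(2^(2/3)*3^(1/3)*z/6)


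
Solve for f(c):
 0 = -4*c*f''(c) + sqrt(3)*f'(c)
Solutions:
 f(c) = C1 + C2*c^(sqrt(3)/4 + 1)


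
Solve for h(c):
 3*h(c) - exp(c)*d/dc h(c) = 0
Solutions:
 h(c) = C1*exp(-3*exp(-c))


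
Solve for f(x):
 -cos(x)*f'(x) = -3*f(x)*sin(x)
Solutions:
 f(x) = C1/cos(x)^3


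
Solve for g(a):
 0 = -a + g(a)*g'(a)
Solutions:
 g(a) = -sqrt(C1 + a^2)
 g(a) = sqrt(C1 + a^2)


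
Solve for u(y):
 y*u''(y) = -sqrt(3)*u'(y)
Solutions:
 u(y) = C1 + C2*y^(1 - sqrt(3))


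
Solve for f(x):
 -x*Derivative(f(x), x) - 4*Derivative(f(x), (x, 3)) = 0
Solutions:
 f(x) = C1 + Integral(C2*airyai(-2^(1/3)*x/2) + C3*airybi(-2^(1/3)*x/2), x)


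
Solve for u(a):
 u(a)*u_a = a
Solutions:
 u(a) = -sqrt(C1 + a^2)
 u(a) = sqrt(C1 + a^2)


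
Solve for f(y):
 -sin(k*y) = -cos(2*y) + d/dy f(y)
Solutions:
 f(y) = C1 + sin(2*y)/2 + cos(k*y)/k


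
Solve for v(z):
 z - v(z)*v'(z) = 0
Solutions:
 v(z) = -sqrt(C1 + z^2)
 v(z) = sqrt(C1 + z^2)


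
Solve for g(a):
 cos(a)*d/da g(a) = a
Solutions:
 g(a) = C1 + Integral(a/cos(a), a)


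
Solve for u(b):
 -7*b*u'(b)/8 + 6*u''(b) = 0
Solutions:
 u(b) = C1 + C2*erfi(sqrt(42)*b/24)


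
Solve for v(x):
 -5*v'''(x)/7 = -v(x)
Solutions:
 v(x) = C3*exp(5^(2/3)*7^(1/3)*x/5) + (C1*sin(sqrt(3)*5^(2/3)*7^(1/3)*x/10) + C2*cos(sqrt(3)*5^(2/3)*7^(1/3)*x/10))*exp(-5^(2/3)*7^(1/3)*x/10)


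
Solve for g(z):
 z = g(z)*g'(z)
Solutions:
 g(z) = -sqrt(C1 + z^2)
 g(z) = sqrt(C1 + z^2)


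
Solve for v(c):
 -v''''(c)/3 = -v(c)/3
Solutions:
 v(c) = C1*exp(-c) + C2*exp(c) + C3*sin(c) + C4*cos(c)


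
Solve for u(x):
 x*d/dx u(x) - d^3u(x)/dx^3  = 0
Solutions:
 u(x) = C1 + Integral(C2*airyai(x) + C3*airybi(x), x)


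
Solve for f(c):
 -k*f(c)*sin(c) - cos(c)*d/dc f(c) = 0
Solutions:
 f(c) = C1*exp(k*log(cos(c)))


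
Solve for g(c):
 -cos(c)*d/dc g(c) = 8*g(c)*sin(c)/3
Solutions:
 g(c) = C1*cos(c)^(8/3)


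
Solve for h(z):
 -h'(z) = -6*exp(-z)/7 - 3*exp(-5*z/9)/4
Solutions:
 h(z) = C1 - 6*exp(-z)/7 - 27*exp(-5*z/9)/20


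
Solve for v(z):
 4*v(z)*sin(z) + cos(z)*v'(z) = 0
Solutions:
 v(z) = C1*cos(z)^4


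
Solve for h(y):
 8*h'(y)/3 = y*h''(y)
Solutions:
 h(y) = C1 + C2*y^(11/3)


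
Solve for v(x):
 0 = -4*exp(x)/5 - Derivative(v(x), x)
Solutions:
 v(x) = C1 - 4*exp(x)/5


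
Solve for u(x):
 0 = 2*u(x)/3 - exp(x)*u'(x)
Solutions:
 u(x) = C1*exp(-2*exp(-x)/3)


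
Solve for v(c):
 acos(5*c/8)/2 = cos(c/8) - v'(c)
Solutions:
 v(c) = C1 - c*acos(5*c/8)/2 + sqrt(64 - 25*c^2)/10 + 8*sin(c/8)


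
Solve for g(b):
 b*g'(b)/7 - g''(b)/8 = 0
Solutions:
 g(b) = C1 + C2*erfi(2*sqrt(7)*b/7)


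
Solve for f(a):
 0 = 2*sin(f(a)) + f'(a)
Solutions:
 f(a) = -acos((-C1 - exp(4*a))/(C1 - exp(4*a))) + 2*pi
 f(a) = acos((-C1 - exp(4*a))/(C1 - exp(4*a)))


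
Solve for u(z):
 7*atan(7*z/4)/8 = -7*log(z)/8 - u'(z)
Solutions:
 u(z) = C1 - 7*z*log(z)/8 - 7*z*atan(7*z/4)/8 + 7*z/8 + log(49*z^2 + 16)/4


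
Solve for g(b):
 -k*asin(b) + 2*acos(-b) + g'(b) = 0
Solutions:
 g(b) = C1 - 2*b*acos(-b) + k*(b*asin(b) + sqrt(1 - b^2)) - 2*sqrt(1 - b^2)


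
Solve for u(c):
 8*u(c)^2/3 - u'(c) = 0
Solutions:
 u(c) = -3/(C1 + 8*c)


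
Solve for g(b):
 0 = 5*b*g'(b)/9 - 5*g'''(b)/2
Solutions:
 g(b) = C1 + Integral(C2*airyai(6^(1/3)*b/3) + C3*airybi(6^(1/3)*b/3), b)


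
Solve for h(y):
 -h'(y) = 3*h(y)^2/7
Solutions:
 h(y) = 7/(C1 + 3*y)


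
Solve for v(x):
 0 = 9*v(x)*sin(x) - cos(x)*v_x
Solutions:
 v(x) = C1/cos(x)^9


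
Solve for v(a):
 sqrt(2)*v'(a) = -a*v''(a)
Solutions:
 v(a) = C1 + C2*a^(1 - sqrt(2))


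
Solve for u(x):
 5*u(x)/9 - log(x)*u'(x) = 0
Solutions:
 u(x) = C1*exp(5*li(x)/9)


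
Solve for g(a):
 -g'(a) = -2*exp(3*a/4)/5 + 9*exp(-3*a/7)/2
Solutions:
 g(a) = C1 + 8*exp(3*a/4)/15 + 21*exp(-3*a/7)/2


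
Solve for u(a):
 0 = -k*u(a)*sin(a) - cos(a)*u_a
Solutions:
 u(a) = C1*exp(k*log(cos(a)))


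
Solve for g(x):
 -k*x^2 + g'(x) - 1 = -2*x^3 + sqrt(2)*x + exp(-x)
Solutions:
 g(x) = C1 + k*x^3/3 - x^4/2 + sqrt(2)*x^2/2 + x - exp(-x)


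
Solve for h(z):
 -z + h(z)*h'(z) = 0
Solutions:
 h(z) = -sqrt(C1 + z^2)
 h(z) = sqrt(C1 + z^2)


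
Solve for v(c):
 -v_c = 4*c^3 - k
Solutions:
 v(c) = C1 - c^4 + c*k


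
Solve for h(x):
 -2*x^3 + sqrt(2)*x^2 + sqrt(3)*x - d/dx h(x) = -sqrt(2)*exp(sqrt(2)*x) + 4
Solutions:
 h(x) = C1 - x^4/2 + sqrt(2)*x^3/3 + sqrt(3)*x^2/2 - 4*x + exp(sqrt(2)*x)


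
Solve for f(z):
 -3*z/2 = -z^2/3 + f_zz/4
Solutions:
 f(z) = C1 + C2*z + z^4/9 - z^3


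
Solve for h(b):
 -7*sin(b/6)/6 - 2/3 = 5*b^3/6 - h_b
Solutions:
 h(b) = C1 + 5*b^4/24 + 2*b/3 - 7*cos(b/6)


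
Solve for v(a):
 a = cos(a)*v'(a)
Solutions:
 v(a) = C1 + Integral(a/cos(a), a)


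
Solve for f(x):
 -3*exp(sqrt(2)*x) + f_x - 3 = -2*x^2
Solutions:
 f(x) = C1 - 2*x^3/3 + 3*x + 3*sqrt(2)*exp(sqrt(2)*x)/2


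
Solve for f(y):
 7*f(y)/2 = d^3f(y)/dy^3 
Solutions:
 f(y) = C3*exp(2^(2/3)*7^(1/3)*y/2) + (C1*sin(2^(2/3)*sqrt(3)*7^(1/3)*y/4) + C2*cos(2^(2/3)*sqrt(3)*7^(1/3)*y/4))*exp(-2^(2/3)*7^(1/3)*y/4)


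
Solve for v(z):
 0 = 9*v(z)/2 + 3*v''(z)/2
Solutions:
 v(z) = C1*sin(sqrt(3)*z) + C2*cos(sqrt(3)*z)


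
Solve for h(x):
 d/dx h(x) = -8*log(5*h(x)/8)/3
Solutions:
 -3*Integral(1/(-log(_y) - log(5) + 3*log(2)), (_y, h(x)))/8 = C1 - x


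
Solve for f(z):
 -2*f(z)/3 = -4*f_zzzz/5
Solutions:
 f(z) = C1*exp(-5^(1/4)*6^(3/4)*z/6) + C2*exp(5^(1/4)*6^(3/4)*z/6) + C3*sin(5^(1/4)*6^(3/4)*z/6) + C4*cos(5^(1/4)*6^(3/4)*z/6)


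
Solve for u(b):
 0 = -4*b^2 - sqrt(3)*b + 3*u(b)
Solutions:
 u(b) = b*(4*b + sqrt(3))/3


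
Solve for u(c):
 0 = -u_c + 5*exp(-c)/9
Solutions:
 u(c) = C1 - 5*exp(-c)/9


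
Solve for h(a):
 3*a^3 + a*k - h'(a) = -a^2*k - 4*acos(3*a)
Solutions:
 h(a) = C1 + 3*a^4/4 + a^3*k/3 + a^2*k/2 + 4*a*acos(3*a) - 4*sqrt(1 - 9*a^2)/3


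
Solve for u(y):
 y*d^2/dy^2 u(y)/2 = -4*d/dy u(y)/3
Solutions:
 u(y) = C1 + C2/y^(5/3)


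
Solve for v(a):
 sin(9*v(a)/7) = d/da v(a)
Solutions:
 -a + 7*log(cos(9*v(a)/7) - 1)/18 - 7*log(cos(9*v(a)/7) + 1)/18 = C1


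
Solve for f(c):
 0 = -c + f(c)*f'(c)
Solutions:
 f(c) = -sqrt(C1 + c^2)
 f(c) = sqrt(C1 + c^2)


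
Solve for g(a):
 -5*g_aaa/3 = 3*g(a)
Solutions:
 g(a) = C3*exp(-15^(2/3)*a/5) + (C1*sin(3*3^(1/6)*5^(2/3)*a/10) + C2*cos(3*3^(1/6)*5^(2/3)*a/10))*exp(15^(2/3)*a/10)


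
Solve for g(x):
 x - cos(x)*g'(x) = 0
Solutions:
 g(x) = C1 + Integral(x/cos(x), x)


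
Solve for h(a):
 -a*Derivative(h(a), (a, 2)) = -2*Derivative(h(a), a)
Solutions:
 h(a) = C1 + C2*a^3


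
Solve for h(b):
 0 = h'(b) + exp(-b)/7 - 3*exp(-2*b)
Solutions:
 h(b) = C1 + exp(-b)/7 - 3*exp(-2*b)/2


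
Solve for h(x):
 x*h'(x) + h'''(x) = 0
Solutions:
 h(x) = C1 + Integral(C2*airyai(-x) + C3*airybi(-x), x)


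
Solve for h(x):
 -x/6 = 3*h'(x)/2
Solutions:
 h(x) = C1 - x^2/18


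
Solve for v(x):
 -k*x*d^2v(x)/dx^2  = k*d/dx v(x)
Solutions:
 v(x) = C1 + C2*log(x)


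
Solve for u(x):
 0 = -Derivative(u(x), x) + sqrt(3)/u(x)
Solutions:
 u(x) = -sqrt(C1 + 2*sqrt(3)*x)
 u(x) = sqrt(C1 + 2*sqrt(3)*x)


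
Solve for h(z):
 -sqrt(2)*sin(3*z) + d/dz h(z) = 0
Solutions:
 h(z) = C1 - sqrt(2)*cos(3*z)/3


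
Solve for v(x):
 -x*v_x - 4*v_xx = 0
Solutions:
 v(x) = C1 + C2*erf(sqrt(2)*x/4)


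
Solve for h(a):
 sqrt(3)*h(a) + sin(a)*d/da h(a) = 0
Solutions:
 h(a) = C1*(cos(a) + 1)^(sqrt(3)/2)/(cos(a) - 1)^(sqrt(3)/2)


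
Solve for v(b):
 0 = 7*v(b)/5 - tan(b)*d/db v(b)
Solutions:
 v(b) = C1*sin(b)^(7/5)


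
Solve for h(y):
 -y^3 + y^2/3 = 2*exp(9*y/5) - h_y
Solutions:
 h(y) = C1 + y^4/4 - y^3/9 + 10*exp(9*y/5)/9


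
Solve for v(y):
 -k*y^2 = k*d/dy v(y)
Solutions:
 v(y) = C1 - y^3/3


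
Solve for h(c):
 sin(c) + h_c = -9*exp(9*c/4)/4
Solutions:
 h(c) = C1 - exp(c)^(9/4) + cos(c)


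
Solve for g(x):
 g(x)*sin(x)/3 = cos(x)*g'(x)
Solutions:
 g(x) = C1/cos(x)^(1/3)


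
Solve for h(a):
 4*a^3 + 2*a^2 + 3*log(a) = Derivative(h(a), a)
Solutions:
 h(a) = C1 + a^4 + 2*a^3/3 + 3*a*log(a) - 3*a


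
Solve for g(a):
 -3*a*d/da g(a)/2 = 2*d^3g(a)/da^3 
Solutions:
 g(a) = C1 + Integral(C2*airyai(-6^(1/3)*a/2) + C3*airybi(-6^(1/3)*a/2), a)


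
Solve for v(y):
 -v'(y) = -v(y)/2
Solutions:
 v(y) = C1*exp(y/2)


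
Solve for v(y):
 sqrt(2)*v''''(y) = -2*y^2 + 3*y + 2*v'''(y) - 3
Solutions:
 v(y) = C1 + C2*y + C3*y^2 + C4*exp(sqrt(2)*y) + y^5/60 + y^4*(-3 + 2*sqrt(2))/48 + y^3*(10 - 3*sqrt(2))/24


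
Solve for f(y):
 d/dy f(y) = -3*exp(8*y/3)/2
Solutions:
 f(y) = C1 - 9*exp(8*y/3)/16


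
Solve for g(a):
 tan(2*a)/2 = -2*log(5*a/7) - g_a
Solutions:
 g(a) = C1 - 2*a*log(a) - 2*a*log(5) + 2*a + 2*a*log(7) + log(cos(2*a))/4


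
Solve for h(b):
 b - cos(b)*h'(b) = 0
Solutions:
 h(b) = C1 + Integral(b/cos(b), b)


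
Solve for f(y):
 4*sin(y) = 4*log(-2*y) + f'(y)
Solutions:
 f(y) = C1 - 4*y*log(-y) - 4*y*log(2) + 4*y - 4*cos(y)


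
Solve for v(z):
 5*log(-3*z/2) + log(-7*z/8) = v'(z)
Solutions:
 v(z) = C1 + 6*z*log(-z) + z*(-6 - 8*log(2) + log(1701))


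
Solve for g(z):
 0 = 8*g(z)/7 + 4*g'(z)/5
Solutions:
 g(z) = C1*exp(-10*z/7)


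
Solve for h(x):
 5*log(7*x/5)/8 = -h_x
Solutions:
 h(x) = C1 - 5*x*log(x)/8 - 5*x*log(7)/8 + 5*x/8 + 5*x*log(5)/8


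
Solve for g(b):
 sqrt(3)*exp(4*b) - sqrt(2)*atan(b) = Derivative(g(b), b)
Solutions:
 g(b) = C1 - sqrt(2)*(b*atan(b) - log(b^2 + 1)/2) + sqrt(3)*exp(4*b)/4


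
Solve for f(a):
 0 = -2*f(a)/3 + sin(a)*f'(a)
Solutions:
 f(a) = C1*(cos(a) - 1)^(1/3)/(cos(a) + 1)^(1/3)


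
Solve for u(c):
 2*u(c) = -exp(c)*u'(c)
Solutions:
 u(c) = C1*exp(2*exp(-c))


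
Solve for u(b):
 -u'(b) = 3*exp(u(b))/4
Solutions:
 u(b) = log(1/(C1 + 3*b)) + 2*log(2)


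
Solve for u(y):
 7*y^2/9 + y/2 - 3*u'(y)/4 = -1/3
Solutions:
 u(y) = C1 + 28*y^3/81 + y^2/3 + 4*y/9


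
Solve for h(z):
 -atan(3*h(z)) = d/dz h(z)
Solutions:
 Integral(1/atan(3*_y), (_y, h(z))) = C1 - z


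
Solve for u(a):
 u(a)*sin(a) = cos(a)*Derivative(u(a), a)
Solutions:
 u(a) = C1/cos(a)


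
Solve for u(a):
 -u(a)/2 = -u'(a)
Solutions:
 u(a) = C1*exp(a/2)


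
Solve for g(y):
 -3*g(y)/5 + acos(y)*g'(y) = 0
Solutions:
 g(y) = C1*exp(3*Integral(1/acos(y), y)/5)


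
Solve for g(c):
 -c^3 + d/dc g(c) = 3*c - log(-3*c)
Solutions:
 g(c) = C1 + c^4/4 + 3*c^2/2 - c*log(-c) + c*(1 - log(3))


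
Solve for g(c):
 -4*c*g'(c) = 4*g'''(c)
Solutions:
 g(c) = C1 + Integral(C2*airyai(-c) + C3*airybi(-c), c)


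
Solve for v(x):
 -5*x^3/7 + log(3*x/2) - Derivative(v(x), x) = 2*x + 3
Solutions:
 v(x) = C1 - 5*x^4/28 - x^2 + x*log(x) - 4*x + x*log(3/2)


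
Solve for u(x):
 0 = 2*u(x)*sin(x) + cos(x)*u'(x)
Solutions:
 u(x) = C1*cos(x)^2


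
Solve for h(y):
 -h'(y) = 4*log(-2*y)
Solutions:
 h(y) = C1 - 4*y*log(-y) + 4*y*(1 - log(2))


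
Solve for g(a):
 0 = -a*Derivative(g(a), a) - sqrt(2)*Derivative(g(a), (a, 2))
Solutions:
 g(a) = C1 + C2*erf(2^(1/4)*a/2)


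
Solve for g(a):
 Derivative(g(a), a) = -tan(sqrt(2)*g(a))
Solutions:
 g(a) = sqrt(2)*(pi - asin(C1*exp(-sqrt(2)*a)))/2
 g(a) = sqrt(2)*asin(C1*exp(-sqrt(2)*a))/2


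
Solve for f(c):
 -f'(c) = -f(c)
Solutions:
 f(c) = C1*exp(c)


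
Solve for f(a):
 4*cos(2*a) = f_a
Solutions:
 f(a) = C1 + 2*sin(2*a)


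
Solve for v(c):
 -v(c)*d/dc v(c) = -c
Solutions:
 v(c) = -sqrt(C1 + c^2)
 v(c) = sqrt(C1 + c^2)


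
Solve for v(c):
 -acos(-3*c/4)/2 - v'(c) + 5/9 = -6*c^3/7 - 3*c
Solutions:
 v(c) = C1 + 3*c^4/14 + 3*c^2/2 - c*acos(-3*c/4)/2 + 5*c/9 - sqrt(16 - 9*c^2)/6


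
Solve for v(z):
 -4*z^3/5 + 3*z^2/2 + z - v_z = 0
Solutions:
 v(z) = C1 - z^4/5 + z^3/2 + z^2/2


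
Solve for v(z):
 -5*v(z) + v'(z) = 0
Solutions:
 v(z) = C1*exp(5*z)


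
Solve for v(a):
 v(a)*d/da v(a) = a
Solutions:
 v(a) = -sqrt(C1 + a^2)
 v(a) = sqrt(C1 + a^2)


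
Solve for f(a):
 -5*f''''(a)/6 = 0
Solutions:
 f(a) = C1 + C2*a + C3*a^2 + C4*a^3


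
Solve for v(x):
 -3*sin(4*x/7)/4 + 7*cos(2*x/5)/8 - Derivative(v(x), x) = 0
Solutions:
 v(x) = C1 + 35*sin(2*x/5)/16 + 21*cos(4*x/7)/16


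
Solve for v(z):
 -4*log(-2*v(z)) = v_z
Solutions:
 Integral(1/(log(-_y) + log(2)), (_y, v(z)))/4 = C1 - z


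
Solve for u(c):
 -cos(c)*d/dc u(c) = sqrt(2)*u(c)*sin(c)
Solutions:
 u(c) = C1*cos(c)^(sqrt(2))


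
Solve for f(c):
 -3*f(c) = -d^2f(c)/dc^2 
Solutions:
 f(c) = C1*exp(-sqrt(3)*c) + C2*exp(sqrt(3)*c)


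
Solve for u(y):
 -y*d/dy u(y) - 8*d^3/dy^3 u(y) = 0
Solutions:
 u(y) = C1 + Integral(C2*airyai(-y/2) + C3*airybi(-y/2), y)


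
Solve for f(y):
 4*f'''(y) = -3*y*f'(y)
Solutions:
 f(y) = C1 + Integral(C2*airyai(-6^(1/3)*y/2) + C3*airybi(-6^(1/3)*y/2), y)


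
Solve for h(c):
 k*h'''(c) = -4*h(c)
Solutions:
 h(c) = C1*exp(2^(2/3)*c*(-1/k)^(1/3)) + C2*exp(2^(2/3)*c*(-1/k)^(1/3)*(-1 + sqrt(3)*I)/2) + C3*exp(-2^(2/3)*c*(-1/k)^(1/3)*(1 + sqrt(3)*I)/2)


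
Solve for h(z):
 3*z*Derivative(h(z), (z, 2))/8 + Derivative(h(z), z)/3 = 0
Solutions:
 h(z) = C1 + C2*z^(1/9)


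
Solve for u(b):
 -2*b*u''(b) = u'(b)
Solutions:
 u(b) = C1 + C2*sqrt(b)


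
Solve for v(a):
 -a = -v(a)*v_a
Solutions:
 v(a) = -sqrt(C1 + a^2)
 v(a) = sqrt(C1 + a^2)


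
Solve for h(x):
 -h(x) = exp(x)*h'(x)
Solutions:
 h(x) = C1*exp(exp(-x))


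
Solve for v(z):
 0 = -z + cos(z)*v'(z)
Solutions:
 v(z) = C1 + Integral(z/cos(z), z)


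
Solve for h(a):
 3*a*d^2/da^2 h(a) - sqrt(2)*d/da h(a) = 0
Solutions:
 h(a) = C1 + C2*a^(sqrt(2)/3 + 1)


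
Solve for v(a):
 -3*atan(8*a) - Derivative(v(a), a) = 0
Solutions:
 v(a) = C1 - 3*a*atan(8*a) + 3*log(64*a^2 + 1)/16


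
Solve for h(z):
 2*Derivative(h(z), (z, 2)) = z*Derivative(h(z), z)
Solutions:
 h(z) = C1 + C2*erfi(z/2)


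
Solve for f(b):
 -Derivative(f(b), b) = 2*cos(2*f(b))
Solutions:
 f(b) = -asin((C1 + exp(8*b))/(C1 - exp(8*b)))/2 + pi/2
 f(b) = asin((C1 + exp(8*b))/(C1 - exp(8*b)))/2


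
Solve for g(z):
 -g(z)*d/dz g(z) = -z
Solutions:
 g(z) = -sqrt(C1 + z^2)
 g(z) = sqrt(C1 + z^2)


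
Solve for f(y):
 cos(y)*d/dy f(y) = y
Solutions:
 f(y) = C1 + Integral(y/cos(y), y)


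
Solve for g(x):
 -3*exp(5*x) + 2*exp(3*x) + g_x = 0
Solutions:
 g(x) = C1 + 3*exp(5*x)/5 - 2*exp(3*x)/3


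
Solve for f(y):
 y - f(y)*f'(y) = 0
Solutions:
 f(y) = -sqrt(C1 + y^2)
 f(y) = sqrt(C1 + y^2)


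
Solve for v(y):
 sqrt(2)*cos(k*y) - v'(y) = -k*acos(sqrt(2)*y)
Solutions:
 v(y) = C1 + k*(y*acos(sqrt(2)*y) - sqrt(2)*sqrt(1 - 2*y^2)/2) + sqrt(2)*Piecewise((sin(k*y)/k, Ne(k, 0)), (y, True))


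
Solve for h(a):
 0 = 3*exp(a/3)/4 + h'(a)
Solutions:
 h(a) = C1 - 9*exp(a/3)/4


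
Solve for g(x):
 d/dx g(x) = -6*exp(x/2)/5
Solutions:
 g(x) = C1 - 12*exp(x/2)/5


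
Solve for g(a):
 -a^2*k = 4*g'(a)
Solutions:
 g(a) = C1 - a^3*k/12


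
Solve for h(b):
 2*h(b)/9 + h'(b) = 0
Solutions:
 h(b) = C1*exp(-2*b/9)


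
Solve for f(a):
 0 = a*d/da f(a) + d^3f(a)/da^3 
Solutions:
 f(a) = C1 + Integral(C2*airyai(-a) + C3*airybi(-a), a)


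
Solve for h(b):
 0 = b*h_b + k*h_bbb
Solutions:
 h(b) = C1 + Integral(C2*airyai(b*(-1/k)^(1/3)) + C3*airybi(b*(-1/k)^(1/3)), b)


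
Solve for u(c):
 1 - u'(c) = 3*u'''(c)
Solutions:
 u(c) = C1 + C2*sin(sqrt(3)*c/3) + C3*cos(sqrt(3)*c/3) + c


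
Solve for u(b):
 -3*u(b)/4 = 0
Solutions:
 u(b) = 0


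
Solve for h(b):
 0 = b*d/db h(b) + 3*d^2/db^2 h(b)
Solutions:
 h(b) = C1 + C2*erf(sqrt(6)*b/6)


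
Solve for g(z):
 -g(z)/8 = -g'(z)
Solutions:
 g(z) = C1*exp(z/8)


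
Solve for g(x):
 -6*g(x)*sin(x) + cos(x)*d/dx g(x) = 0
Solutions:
 g(x) = C1/cos(x)^6


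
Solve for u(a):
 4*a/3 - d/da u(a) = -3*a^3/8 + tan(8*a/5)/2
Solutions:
 u(a) = C1 + 3*a^4/32 + 2*a^2/3 + 5*log(cos(8*a/5))/16


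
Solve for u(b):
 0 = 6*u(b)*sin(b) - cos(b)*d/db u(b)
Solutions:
 u(b) = C1/cos(b)^6


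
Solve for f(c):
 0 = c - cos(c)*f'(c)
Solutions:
 f(c) = C1 + Integral(c/cos(c), c)


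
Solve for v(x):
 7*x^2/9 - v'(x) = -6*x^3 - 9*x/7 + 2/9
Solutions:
 v(x) = C1 + 3*x^4/2 + 7*x^3/27 + 9*x^2/14 - 2*x/9


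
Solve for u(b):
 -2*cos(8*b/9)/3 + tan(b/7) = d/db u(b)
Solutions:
 u(b) = C1 - 7*log(cos(b/7)) - 3*sin(8*b/9)/4


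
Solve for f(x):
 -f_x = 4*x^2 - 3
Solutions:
 f(x) = C1 - 4*x^3/3 + 3*x


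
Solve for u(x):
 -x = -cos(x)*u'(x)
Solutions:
 u(x) = C1 + Integral(x/cos(x), x)


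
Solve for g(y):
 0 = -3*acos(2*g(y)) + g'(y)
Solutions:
 Integral(1/acos(2*_y), (_y, g(y))) = C1 + 3*y


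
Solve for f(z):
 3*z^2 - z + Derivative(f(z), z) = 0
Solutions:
 f(z) = C1 - z^3 + z^2/2


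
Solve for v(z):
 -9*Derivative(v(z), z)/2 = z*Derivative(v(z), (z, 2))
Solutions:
 v(z) = C1 + C2/z^(7/2)


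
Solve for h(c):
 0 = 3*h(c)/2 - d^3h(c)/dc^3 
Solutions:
 h(c) = C3*exp(2^(2/3)*3^(1/3)*c/2) + (C1*sin(2^(2/3)*3^(5/6)*c/4) + C2*cos(2^(2/3)*3^(5/6)*c/4))*exp(-2^(2/3)*3^(1/3)*c/4)


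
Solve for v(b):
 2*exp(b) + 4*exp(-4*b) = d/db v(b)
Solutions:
 v(b) = C1 + 2*exp(b) - exp(-4*b)


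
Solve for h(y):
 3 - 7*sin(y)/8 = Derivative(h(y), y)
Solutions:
 h(y) = C1 + 3*y + 7*cos(y)/8


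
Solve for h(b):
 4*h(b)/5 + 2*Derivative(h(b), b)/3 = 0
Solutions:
 h(b) = C1*exp(-6*b/5)


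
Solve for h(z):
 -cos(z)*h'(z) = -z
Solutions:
 h(z) = C1 + Integral(z/cos(z), z)


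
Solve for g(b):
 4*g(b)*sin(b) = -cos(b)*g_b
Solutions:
 g(b) = C1*cos(b)^4


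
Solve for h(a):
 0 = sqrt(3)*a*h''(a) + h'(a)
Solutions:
 h(a) = C1 + C2*a^(1 - sqrt(3)/3)


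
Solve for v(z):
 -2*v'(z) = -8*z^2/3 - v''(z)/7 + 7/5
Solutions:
 v(z) = C1 + C2*exp(14*z) + 4*z^3/9 + 2*z^2/21 - 1009*z/1470
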